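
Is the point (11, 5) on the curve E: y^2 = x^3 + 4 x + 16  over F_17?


Check whether y^2 = x^3 + 4 x + 16 (mod 17) for (x, y) = (11, 5).
LHS: y^2 = 5^2 mod 17 = 8
RHS: x^3 + 4 x + 16 = 11^3 + 4*11 + 16 mod 17 = 14
LHS != RHS

No, not on the curve


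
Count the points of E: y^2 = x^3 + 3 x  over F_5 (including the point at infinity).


For each x in F_5, count y with y^2 = x^3 + 3 x + 0 mod 5:
  x = 0: RHS = 0, y in [0]  -> 1 point(s)
  x = 1: RHS = 4, y in [2, 3]  -> 2 point(s)
  x = 2: RHS = 4, y in [2, 3]  -> 2 point(s)
  x = 3: RHS = 1, y in [1, 4]  -> 2 point(s)
  x = 4: RHS = 1, y in [1, 4]  -> 2 point(s)
Affine points: 9. Add the point at infinity: total = 10.

#E(F_5) = 10


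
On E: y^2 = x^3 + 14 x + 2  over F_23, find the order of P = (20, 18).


Compute successive multiples of P until we hit O:
  1P = (20, 18)
  2P = (12, 9)
  3P = (7, 11)
  4P = (5, 6)
  5P = (6, 7)
  6P = (9, 12)
  7P = (0, 18)
  8P = (3, 5)
  ... (continuing to 23P)
  23P = O

ord(P) = 23


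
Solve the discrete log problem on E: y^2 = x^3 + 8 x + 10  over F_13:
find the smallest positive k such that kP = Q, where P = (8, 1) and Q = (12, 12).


Enumerate multiples of P until we hit Q = (12, 12):
  1P = (8, 1)
  2P = (0, 6)
  3P = (6, 1)
  4P = (12, 12)
Match found at i = 4.

k = 4


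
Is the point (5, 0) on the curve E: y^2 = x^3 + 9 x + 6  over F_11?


Check whether y^2 = x^3 + 9 x + 6 (mod 11) for (x, y) = (5, 0).
LHS: y^2 = 0^2 mod 11 = 0
RHS: x^3 + 9 x + 6 = 5^3 + 9*5 + 6 mod 11 = 0
LHS = RHS

Yes, on the curve


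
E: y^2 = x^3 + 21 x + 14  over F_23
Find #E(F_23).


For each x in F_23, count y with y^2 = x^3 + 21 x + 14 mod 23:
  x = 1: RHS = 13, y in [6, 17]  -> 2 point(s)
  x = 2: RHS = 18, y in [8, 15]  -> 2 point(s)
  x = 3: RHS = 12, y in [9, 14]  -> 2 point(s)
  x = 4: RHS = 1, y in [1, 22]  -> 2 point(s)
  x = 8: RHS = 4, y in [2, 21]  -> 2 point(s)
  x = 9: RHS = 12, y in [9, 14]  -> 2 point(s)
  x = 11: RHS = 12, y in [9, 14]  -> 2 point(s)
  x = 12: RHS = 16, y in [4, 19]  -> 2 point(s)
  x = 13: RHS = 0, y in [0]  -> 1 point(s)
  x = 14: RHS = 16, y in [4, 19]  -> 2 point(s)
  x = 15: RHS = 1, y in [1, 22]  -> 2 point(s)
  x = 19: RHS = 4, y in [2, 21]  -> 2 point(s)
  x = 20: RHS = 16, y in [4, 19]  -> 2 point(s)
Affine points: 25. Add the point at infinity: total = 26.

#E(F_23) = 26


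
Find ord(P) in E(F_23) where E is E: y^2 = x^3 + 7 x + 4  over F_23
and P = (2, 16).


Compute successive multiples of P until we hit O:
  1P = (2, 16)
  2P = (5, 16)
  3P = (16, 7)
  4P = (6, 3)
  5P = (4, 2)
  6P = (20, 18)
  7P = (3, 12)
  8P = (11, 20)
  ... (continuing to 25P)
  25P = O

ord(P) = 25


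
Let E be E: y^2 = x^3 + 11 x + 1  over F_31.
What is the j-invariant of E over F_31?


Delta = -16(4 a^3 + 27 b^2) mod 31 = 6
-1728 * (4 a)^3 = -1728 * (4*11)^3 mod 31 = 30
j = 30 * 6^(-1) mod 31 = 5

j = 5 (mod 31)


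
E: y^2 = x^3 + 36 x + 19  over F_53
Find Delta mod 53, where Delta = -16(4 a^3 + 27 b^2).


4 a^3 + 27 b^2 = 4*36^3 + 27*19^2 = 186624 + 9747 = 196371
Delta = -16 * (196371) = -3141936
Delta mod 53 = 10

Delta = 10 (mod 53)


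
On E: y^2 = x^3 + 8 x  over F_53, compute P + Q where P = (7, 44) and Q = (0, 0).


P != Q, so use the chord formula.
s = (y2 - y1) / (x2 - x1) = (9) / (46) mod 53 = 29
x3 = s^2 - x1 - x2 mod 53 = 29^2 - 7 - 0 = 39
y3 = s (x1 - x3) - y1 mod 53 = 29 * (7 - 39) - 44 = 35

P + Q = (39, 35)


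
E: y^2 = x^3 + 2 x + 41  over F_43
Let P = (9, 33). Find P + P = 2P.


Doubling: s = (3 x1^2 + a) / (2 y1)
s = (3*9^2 + 2) / (2*33) mod 43 = 20
x3 = s^2 - 2 x1 mod 43 = 20^2 - 2*9 = 38
y3 = s (x1 - x3) - y1 mod 43 = 20 * (9 - 38) - 33 = 32

2P = (38, 32)


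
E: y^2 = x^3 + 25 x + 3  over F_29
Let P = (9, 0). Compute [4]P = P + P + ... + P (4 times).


k = 4 = 100_2 (binary, LSB first: 001)
Double-and-add from P = (9, 0):
  bit 0 = 0: acc unchanged = O
  bit 1 = 0: acc unchanged = O
  bit 2 = 1: acc = O + O = O

4P = O


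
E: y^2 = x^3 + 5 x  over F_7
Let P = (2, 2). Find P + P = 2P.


Doubling: s = (3 x1^2 + a) / (2 y1)
s = (3*2^2 + 5) / (2*2) mod 7 = 6
x3 = s^2 - 2 x1 mod 7 = 6^2 - 2*2 = 4
y3 = s (x1 - x3) - y1 mod 7 = 6 * (2 - 4) - 2 = 0

2P = (4, 0)


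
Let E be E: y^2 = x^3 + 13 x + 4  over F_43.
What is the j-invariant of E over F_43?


Delta = -16(4 a^3 + 27 b^2) mod 43 = 13
-1728 * (4 a)^3 = -1728 * (4*13)^3 mod 43 = 16
j = 16 * 13^(-1) mod 43 = 31

j = 31 (mod 43)


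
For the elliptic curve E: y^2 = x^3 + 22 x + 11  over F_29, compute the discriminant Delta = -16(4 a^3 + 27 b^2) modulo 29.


4 a^3 + 27 b^2 = 4*22^3 + 27*11^2 = 42592 + 3267 = 45859
Delta = -16 * (45859) = -733744
Delta mod 29 = 14

Delta = 14 (mod 29)


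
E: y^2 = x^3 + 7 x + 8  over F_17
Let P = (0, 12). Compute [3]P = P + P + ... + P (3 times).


k = 3 = 11_2 (binary, LSB first: 11)
Double-and-add from P = (0, 12):
  bit 0 = 1: acc = O + (0, 12) = (0, 12)
  bit 1 = 1: acc = (0, 12) + (1, 4) = (12, 16)

3P = (12, 16)


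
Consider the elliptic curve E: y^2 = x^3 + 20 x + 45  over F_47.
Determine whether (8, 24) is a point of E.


Check whether y^2 = x^3 + 20 x + 45 (mod 47) for (x, y) = (8, 24).
LHS: y^2 = 24^2 mod 47 = 12
RHS: x^3 + 20 x + 45 = 8^3 + 20*8 + 45 mod 47 = 12
LHS = RHS

Yes, on the curve


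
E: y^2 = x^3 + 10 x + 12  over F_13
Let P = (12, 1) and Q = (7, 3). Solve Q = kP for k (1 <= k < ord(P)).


Enumerate multiples of P until we hit Q = (7, 3):
  1P = (12, 1)
  2P = (2, 12)
  3P = (11, 7)
  4P = (0, 5)
  5P = (4, 5)
  6P = (7, 3)
Match found at i = 6.

k = 6


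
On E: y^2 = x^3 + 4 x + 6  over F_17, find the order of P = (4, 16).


Compute successive multiples of P until we hit O:
  1P = (4, 16)
  2P = (5, 10)
  3P = (10, 3)
  4P = (11, 2)
  5P = (6, 5)
  6P = (16, 16)
  7P = (14, 1)
  8P = (14, 16)
  ... (continuing to 15P)
  15P = O

ord(P) = 15


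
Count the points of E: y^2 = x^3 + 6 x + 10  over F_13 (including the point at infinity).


For each x in F_13, count y with y^2 = x^3 + 6 x + 10 mod 13:
  x = 0: RHS = 10, y in [6, 7]  -> 2 point(s)
  x = 1: RHS = 4, y in [2, 11]  -> 2 point(s)
  x = 2: RHS = 4, y in [2, 11]  -> 2 point(s)
  x = 3: RHS = 3, y in [4, 9]  -> 2 point(s)
  x = 5: RHS = 9, y in [3, 10]  -> 2 point(s)
  x = 9: RHS = 0, y in [0]  -> 1 point(s)
  x = 10: RHS = 4, y in [2, 11]  -> 2 point(s)
  x = 11: RHS = 3, y in [4, 9]  -> 2 point(s)
  x = 12: RHS = 3, y in [4, 9]  -> 2 point(s)
Affine points: 17. Add the point at infinity: total = 18.

#E(F_13) = 18


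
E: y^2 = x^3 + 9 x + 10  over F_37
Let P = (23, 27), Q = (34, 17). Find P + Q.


P != Q, so use the chord formula.
s = (y2 - y1) / (x2 - x1) = (27) / (11) mod 37 = 26
x3 = s^2 - x1 - x2 mod 37 = 26^2 - 23 - 34 = 27
y3 = s (x1 - x3) - y1 mod 37 = 26 * (23 - 27) - 27 = 17

P + Q = (27, 17)


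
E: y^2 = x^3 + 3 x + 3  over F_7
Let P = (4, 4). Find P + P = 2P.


Doubling: s = (3 x1^2 + a) / (2 y1)
s = (3*4^2 + 3) / (2*4) mod 7 = 2
x3 = s^2 - 2 x1 mod 7 = 2^2 - 2*4 = 3
y3 = s (x1 - x3) - y1 mod 7 = 2 * (4 - 3) - 4 = 5

2P = (3, 5)


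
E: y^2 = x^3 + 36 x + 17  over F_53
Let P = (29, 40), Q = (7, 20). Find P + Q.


P != Q, so use the chord formula.
s = (y2 - y1) / (x2 - x1) = (33) / (31) mod 53 = 25
x3 = s^2 - x1 - x2 mod 53 = 25^2 - 29 - 7 = 6
y3 = s (x1 - x3) - y1 mod 53 = 25 * (29 - 6) - 40 = 5

P + Q = (6, 5)


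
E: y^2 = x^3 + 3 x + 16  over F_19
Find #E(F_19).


For each x in F_19, count y with y^2 = x^3 + 3 x + 16 mod 19:
  x = 0: RHS = 16, y in [4, 15]  -> 2 point(s)
  x = 1: RHS = 1, y in [1, 18]  -> 2 point(s)
  x = 2: RHS = 11, y in [7, 12]  -> 2 point(s)
  x = 4: RHS = 16, y in [4, 15]  -> 2 point(s)
  x = 5: RHS = 4, y in [2, 17]  -> 2 point(s)
  x = 7: RHS = 0, y in [0]  -> 1 point(s)
  x = 8: RHS = 1, y in [1, 18]  -> 2 point(s)
  x = 10: RHS = 1, y in [1, 18]  -> 2 point(s)
  x = 14: RHS = 9, y in [3, 16]  -> 2 point(s)
  x = 15: RHS = 16, y in [4, 15]  -> 2 point(s)
Affine points: 19. Add the point at infinity: total = 20.

#E(F_19) = 20


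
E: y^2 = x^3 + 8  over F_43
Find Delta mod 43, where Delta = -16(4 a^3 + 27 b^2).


4 a^3 + 27 b^2 = 4*0^3 + 27*8^2 = 0 + 1728 = 1728
Delta = -16 * (1728) = -27648
Delta mod 43 = 1

Delta = 1 (mod 43)


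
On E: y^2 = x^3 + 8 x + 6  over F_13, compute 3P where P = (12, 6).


k = 3 = 11_2 (binary, LSB first: 11)
Double-and-add from P = (12, 6):
  bit 0 = 1: acc = O + (12, 6) = (12, 6)
  bit 1 = 1: acc = (12, 6) + (6, 6) = (8, 7)

3P = (8, 7)


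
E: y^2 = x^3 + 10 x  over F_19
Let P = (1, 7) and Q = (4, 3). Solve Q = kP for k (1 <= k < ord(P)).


Enumerate multiples of P until we hit Q = (4, 3):
  1P = (1, 7)
  2P = (4, 16)
  3P = (4, 3)
Match found at i = 3.

k = 3


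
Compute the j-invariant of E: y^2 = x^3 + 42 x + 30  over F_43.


Delta = -16(4 a^3 + 27 b^2) mod 43 = 27
-1728 * (4 a)^3 = -1728 * (4*42)^3 mod 43 = 39
j = 39 * 27^(-1) mod 43 = 11

j = 11 (mod 43)


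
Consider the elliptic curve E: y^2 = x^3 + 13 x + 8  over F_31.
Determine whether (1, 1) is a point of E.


Check whether y^2 = x^3 + 13 x + 8 (mod 31) for (x, y) = (1, 1).
LHS: y^2 = 1^2 mod 31 = 1
RHS: x^3 + 13 x + 8 = 1^3 + 13*1 + 8 mod 31 = 22
LHS != RHS

No, not on the curve


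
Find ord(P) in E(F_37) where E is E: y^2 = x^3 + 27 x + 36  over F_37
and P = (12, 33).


Compute successive multiples of P until we hit O:
  1P = (12, 33)
  2P = (9, 3)
  3P = (5, 0)
  4P = (9, 34)
  5P = (12, 4)
  6P = O

ord(P) = 6


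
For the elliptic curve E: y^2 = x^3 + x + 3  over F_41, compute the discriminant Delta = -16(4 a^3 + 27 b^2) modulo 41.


4 a^3 + 27 b^2 = 4*1^3 + 27*3^2 = 4 + 243 = 247
Delta = -16 * (247) = -3952
Delta mod 41 = 25

Delta = 25 (mod 41)


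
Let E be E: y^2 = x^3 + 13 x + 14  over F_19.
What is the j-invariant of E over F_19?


Delta = -16(4 a^3 + 27 b^2) mod 19 = 3
-1728 * (4 a)^3 = -1728 * (4*13)^3 mod 19 = 8
j = 8 * 3^(-1) mod 19 = 9

j = 9 (mod 19)


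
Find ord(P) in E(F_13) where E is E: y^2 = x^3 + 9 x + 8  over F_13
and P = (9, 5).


Compute successive multiples of P until we hit O:
  1P = (9, 5)
  2P = (5, 10)
  3P = (3, 7)
  4P = (4, 2)
  5P = (4, 11)
  6P = (3, 6)
  7P = (5, 3)
  8P = (9, 8)
  ... (continuing to 9P)
  9P = O

ord(P) = 9


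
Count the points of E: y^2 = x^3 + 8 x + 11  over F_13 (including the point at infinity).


For each x in F_13, count y with y^2 = x^3 + 8 x + 11 mod 13:
  x = 2: RHS = 9, y in [3, 10]  -> 2 point(s)
  x = 3: RHS = 10, y in [6, 7]  -> 2 point(s)
  x = 4: RHS = 3, y in [4, 9]  -> 2 point(s)
  x = 10: RHS = 12, y in [5, 8]  -> 2 point(s)
  x = 11: RHS = 0, y in [0]  -> 1 point(s)
Affine points: 9. Add the point at infinity: total = 10.

#E(F_13) = 10


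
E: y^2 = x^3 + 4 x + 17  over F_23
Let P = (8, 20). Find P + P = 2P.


Doubling: s = (3 x1^2 + a) / (2 y1)
s = (3*8^2 + 4) / (2*20) mod 23 = 21
x3 = s^2 - 2 x1 mod 23 = 21^2 - 2*8 = 11
y3 = s (x1 - x3) - y1 mod 23 = 21 * (8 - 11) - 20 = 9

2P = (11, 9)


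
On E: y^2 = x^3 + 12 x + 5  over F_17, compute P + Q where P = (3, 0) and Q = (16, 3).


P != Q, so use the chord formula.
s = (y2 - y1) / (x2 - x1) = (3) / (13) mod 17 = 12
x3 = s^2 - x1 - x2 mod 17 = 12^2 - 3 - 16 = 6
y3 = s (x1 - x3) - y1 mod 17 = 12 * (3 - 6) - 0 = 15

P + Q = (6, 15)


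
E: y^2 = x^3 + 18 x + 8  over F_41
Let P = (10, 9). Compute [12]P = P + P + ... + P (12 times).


k = 12 = 1100_2 (binary, LSB first: 0011)
Double-and-add from P = (10, 9):
  bit 0 = 0: acc unchanged = O
  bit 1 = 0: acc unchanged = O
  bit 2 = 1: acc = O + (28, 23) = (28, 23)
  bit 3 = 1: acc = (28, 23) + (22, 33) = (12, 5)

12P = (12, 5)


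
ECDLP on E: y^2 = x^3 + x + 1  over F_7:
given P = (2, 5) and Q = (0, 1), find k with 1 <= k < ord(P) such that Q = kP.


Enumerate multiples of P until we hit Q = (0, 1):
  1P = (2, 5)
  2P = (0, 6)
  3P = (0, 1)
Match found at i = 3.

k = 3


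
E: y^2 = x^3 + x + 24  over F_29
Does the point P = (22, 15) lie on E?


Check whether y^2 = x^3 + 1 x + 24 (mod 29) for (x, y) = (22, 15).
LHS: y^2 = 15^2 mod 29 = 22
RHS: x^3 + 1 x + 24 = 22^3 + 1*22 + 24 mod 29 = 22
LHS = RHS

Yes, on the curve


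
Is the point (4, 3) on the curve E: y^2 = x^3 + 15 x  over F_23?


Check whether y^2 = x^3 + 15 x + 0 (mod 23) for (x, y) = (4, 3).
LHS: y^2 = 3^2 mod 23 = 9
RHS: x^3 + 15 x + 0 = 4^3 + 15*4 + 0 mod 23 = 9
LHS = RHS

Yes, on the curve


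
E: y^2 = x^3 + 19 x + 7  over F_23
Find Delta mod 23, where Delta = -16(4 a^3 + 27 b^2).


4 a^3 + 27 b^2 = 4*19^3 + 27*7^2 = 27436 + 1323 = 28759
Delta = -16 * (28759) = -460144
Delta mod 23 = 17

Delta = 17 (mod 23)


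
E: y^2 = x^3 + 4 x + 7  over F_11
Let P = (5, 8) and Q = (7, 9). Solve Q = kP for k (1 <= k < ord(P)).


Enumerate multiples of P until we hit Q = (7, 9):
  1P = (5, 8)
  2P = (6, 7)
  3P = (1, 10)
  4P = (8, 10)
  5P = (7, 9)
Match found at i = 5.

k = 5


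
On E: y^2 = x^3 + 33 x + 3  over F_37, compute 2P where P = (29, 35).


Doubling: s = (3 x1^2 + a) / (2 y1)
s = (3*29^2 + 33) / (2*35) mod 37 = 27
x3 = s^2 - 2 x1 mod 37 = 27^2 - 2*29 = 5
y3 = s (x1 - x3) - y1 mod 37 = 27 * (29 - 5) - 35 = 21

2P = (5, 21)


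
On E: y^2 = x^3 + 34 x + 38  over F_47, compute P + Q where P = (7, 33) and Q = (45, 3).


P != Q, so use the chord formula.
s = (y2 - y1) / (x2 - x1) = (17) / (38) mod 47 = 19
x3 = s^2 - x1 - x2 mod 47 = 19^2 - 7 - 45 = 27
y3 = s (x1 - x3) - y1 mod 47 = 19 * (7 - 27) - 33 = 10

P + Q = (27, 10)


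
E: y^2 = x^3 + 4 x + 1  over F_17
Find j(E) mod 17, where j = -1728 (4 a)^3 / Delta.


Delta = -16(4 a^3 + 27 b^2) mod 17 = 11
-1728 * (4 a)^3 = -1728 * (4*4)^3 mod 17 = 11
j = 11 * 11^(-1) mod 17 = 1

j = 1 (mod 17)


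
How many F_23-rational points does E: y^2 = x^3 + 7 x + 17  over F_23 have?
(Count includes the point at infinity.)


For each x in F_23, count y with y^2 = x^3 + 7 x + 17 mod 23:
  x = 1: RHS = 2, y in [5, 18]  -> 2 point(s)
  x = 2: RHS = 16, y in [4, 19]  -> 2 point(s)
  x = 5: RHS = 16, y in [4, 19]  -> 2 point(s)
  x = 7: RHS = 18, y in [8, 15]  -> 2 point(s)
  x = 9: RHS = 4, y in [2, 21]  -> 2 point(s)
  x = 10: RHS = 6, y in [11, 12]  -> 2 point(s)
  x = 12: RHS = 12, y in [9, 14]  -> 2 point(s)
  x = 15: RHS = 1, y in [1, 22]  -> 2 point(s)
  x = 16: RHS = 16, y in [4, 19]  -> 2 point(s)
  x = 17: RHS = 12, y in [9, 14]  -> 2 point(s)
  x = 18: RHS = 18, y in [8, 15]  -> 2 point(s)
  x = 21: RHS = 18, y in [8, 15]  -> 2 point(s)
  x = 22: RHS = 9, y in [3, 20]  -> 2 point(s)
Affine points: 26. Add the point at infinity: total = 27.

#E(F_23) = 27


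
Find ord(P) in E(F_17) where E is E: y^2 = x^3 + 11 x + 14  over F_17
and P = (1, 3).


Compute successive multiples of P until we hit O:
  1P = (1, 3)
  2P = (11, 2)
  3P = (13, 5)
  4P = (12, 15)
  5P = (8, 11)
  6P = (10, 11)
  7P = (7, 3)
  8P = (9, 14)
  ... (continuing to 21P)
  21P = O

ord(P) = 21


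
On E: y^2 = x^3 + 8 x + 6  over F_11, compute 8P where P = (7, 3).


k = 8 = 1000_2 (binary, LSB first: 0001)
Double-and-add from P = (7, 3):
  bit 0 = 0: acc unchanged = O
  bit 1 = 0: acc unchanged = O
  bit 2 = 0: acc unchanged = O
  bit 3 = 1: acc = O + (7, 8) = (7, 8)

8P = (7, 8)


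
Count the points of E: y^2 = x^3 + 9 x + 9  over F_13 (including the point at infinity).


For each x in F_13, count y with y^2 = x^3 + 9 x + 9 mod 13:
  x = 0: RHS = 9, y in [3, 10]  -> 2 point(s)
  x = 2: RHS = 9, y in [3, 10]  -> 2 point(s)
  x = 5: RHS = 10, y in [6, 7]  -> 2 point(s)
  x = 7: RHS = 12, y in [5, 8]  -> 2 point(s)
  x = 9: RHS = 0, y in [0]  -> 1 point(s)
  x = 11: RHS = 9, y in [3, 10]  -> 2 point(s)
  x = 12: RHS = 12, y in [5, 8]  -> 2 point(s)
Affine points: 13. Add the point at infinity: total = 14.

#E(F_13) = 14


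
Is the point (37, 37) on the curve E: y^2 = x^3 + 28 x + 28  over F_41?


Check whether y^2 = x^3 + 28 x + 28 (mod 41) for (x, y) = (37, 37).
LHS: y^2 = 37^2 mod 41 = 16
RHS: x^3 + 28 x + 28 = 37^3 + 28*37 + 28 mod 41 = 16
LHS = RHS

Yes, on the curve


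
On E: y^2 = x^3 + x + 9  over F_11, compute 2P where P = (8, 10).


Doubling: s = (3 x1^2 + a) / (2 y1)
s = (3*8^2 + 1) / (2*10) mod 11 = 8
x3 = s^2 - 2 x1 mod 11 = 8^2 - 2*8 = 4
y3 = s (x1 - x3) - y1 mod 11 = 8 * (8 - 4) - 10 = 0

2P = (4, 0)


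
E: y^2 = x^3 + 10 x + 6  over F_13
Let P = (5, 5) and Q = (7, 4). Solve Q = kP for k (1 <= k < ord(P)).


Enumerate multiples of P until we hit Q = (7, 4):
  1P = (5, 5)
  2P = (7, 4)
Match found at i = 2.

k = 2


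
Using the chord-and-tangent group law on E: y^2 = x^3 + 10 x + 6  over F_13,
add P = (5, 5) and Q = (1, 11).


P != Q, so use the chord formula.
s = (y2 - y1) / (x2 - x1) = (6) / (9) mod 13 = 5
x3 = s^2 - x1 - x2 mod 13 = 5^2 - 5 - 1 = 6
y3 = s (x1 - x3) - y1 mod 13 = 5 * (5 - 6) - 5 = 3

P + Q = (6, 3)


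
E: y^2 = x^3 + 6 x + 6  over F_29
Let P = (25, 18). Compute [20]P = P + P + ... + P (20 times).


k = 20 = 10100_2 (binary, LSB first: 00101)
Double-and-add from P = (25, 18):
  bit 0 = 0: acc unchanged = O
  bit 1 = 0: acc unchanged = O
  bit 2 = 1: acc = O + (10, 15) = (10, 15)
  bit 3 = 0: acc unchanged = (10, 15)
  bit 4 = 1: acc = (10, 15) + (5, 25) = (18, 1)

20P = (18, 1)


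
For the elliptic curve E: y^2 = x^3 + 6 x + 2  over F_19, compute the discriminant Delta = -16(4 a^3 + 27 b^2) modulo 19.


4 a^3 + 27 b^2 = 4*6^3 + 27*2^2 = 864 + 108 = 972
Delta = -16 * (972) = -15552
Delta mod 19 = 9

Delta = 9 (mod 19)


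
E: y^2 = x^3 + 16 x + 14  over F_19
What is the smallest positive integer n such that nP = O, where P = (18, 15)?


Compute successive multiples of P until we hit O:
  1P = (18, 15)
  2P = (2, 4)
  3P = (4, 16)
  4P = (13, 5)
  5P = (11, 18)
  6P = (15, 0)
  7P = (11, 1)
  8P = (13, 14)
  ... (continuing to 12P)
  12P = O

ord(P) = 12


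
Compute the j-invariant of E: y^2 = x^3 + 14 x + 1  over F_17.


Delta = -16(4 a^3 + 27 b^2) mod 17 = 4
-1728 * (4 a)^3 = -1728 * (4*14)^3 mod 17 = 2
j = 2 * 4^(-1) mod 17 = 9

j = 9 (mod 17)


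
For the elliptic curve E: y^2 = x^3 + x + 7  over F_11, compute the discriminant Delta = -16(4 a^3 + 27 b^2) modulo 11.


4 a^3 + 27 b^2 = 4*1^3 + 27*7^2 = 4 + 1323 = 1327
Delta = -16 * (1327) = -21232
Delta mod 11 = 9

Delta = 9 (mod 11)


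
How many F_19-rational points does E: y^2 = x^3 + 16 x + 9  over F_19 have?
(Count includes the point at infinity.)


For each x in F_19, count y with y^2 = x^3 + 16 x + 9 mod 19:
  x = 0: RHS = 9, y in [3, 16]  -> 2 point(s)
  x = 1: RHS = 7, y in [8, 11]  -> 2 point(s)
  x = 2: RHS = 11, y in [7, 12]  -> 2 point(s)
  x = 4: RHS = 4, y in [2, 17]  -> 2 point(s)
  x = 5: RHS = 5, y in [9, 10]  -> 2 point(s)
  x = 6: RHS = 17, y in [6, 13]  -> 2 point(s)
  x = 13: RHS = 1, y in [1, 18]  -> 2 point(s)
  x = 17: RHS = 7, y in [8, 11]  -> 2 point(s)
  x = 18: RHS = 11, y in [7, 12]  -> 2 point(s)
Affine points: 18. Add the point at infinity: total = 19.

#E(F_19) = 19


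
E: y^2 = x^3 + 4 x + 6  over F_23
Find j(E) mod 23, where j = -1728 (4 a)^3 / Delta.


Delta = -16(4 a^3 + 27 b^2) mod 23 = 17
-1728 * (4 a)^3 = -1728 * (4*4)^3 mod 23 = 17
j = 17 * 17^(-1) mod 23 = 1

j = 1 (mod 23)


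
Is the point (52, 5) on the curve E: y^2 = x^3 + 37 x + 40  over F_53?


Check whether y^2 = x^3 + 37 x + 40 (mod 53) for (x, y) = (52, 5).
LHS: y^2 = 5^2 mod 53 = 25
RHS: x^3 + 37 x + 40 = 52^3 + 37*52 + 40 mod 53 = 2
LHS != RHS

No, not on the curve


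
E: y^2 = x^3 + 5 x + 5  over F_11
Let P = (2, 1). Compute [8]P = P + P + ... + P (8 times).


k = 8 = 1000_2 (binary, LSB first: 0001)
Double-and-add from P = (2, 1):
  bit 0 = 0: acc unchanged = O
  bit 1 = 0: acc unchanged = O
  bit 2 = 0: acc unchanged = O
  bit 3 = 1: acc = O + (2, 10) = (2, 10)

8P = (2, 10)


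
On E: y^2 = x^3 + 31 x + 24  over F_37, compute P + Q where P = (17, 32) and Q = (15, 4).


P != Q, so use the chord formula.
s = (y2 - y1) / (x2 - x1) = (9) / (35) mod 37 = 14
x3 = s^2 - x1 - x2 mod 37 = 14^2 - 17 - 15 = 16
y3 = s (x1 - x3) - y1 mod 37 = 14 * (17 - 16) - 32 = 19

P + Q = (16, 19)


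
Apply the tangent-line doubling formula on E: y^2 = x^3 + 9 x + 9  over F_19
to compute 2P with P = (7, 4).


Doubling: s = (3 x1^2 + a) / (2 y1)
s = (3*7^2 + 9) / (2*4) mod 19 = 10
x3 = s^2 - 2 x1 mod 19 = 10^2 - 2*7 = 10
y3 = s (x1 - x3) - y1 mod 19 = 10 * (7 - 10) - 4 = 4

2P = (10, 4)


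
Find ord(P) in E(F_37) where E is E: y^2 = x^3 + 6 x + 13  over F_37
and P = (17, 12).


Compute successive multiples of P until we hit O:
  1P = (17, 12)
  2P = (19, 17)
  3P = (35, 17)
  4P = (11, 2)
  5P = (20, 20)
  6P = (3, 13)
  7P = (7, 19)
  8P = (22, 10)
  ... (continuing to 18P)
  18P = O

ord(P) = 18


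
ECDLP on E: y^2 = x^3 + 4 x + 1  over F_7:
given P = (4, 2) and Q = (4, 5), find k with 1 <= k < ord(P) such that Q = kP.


Enumerate multiples of P until we hit Q = (4, 5):
  1P = (4, 2)
  2P = (0, 1)
  3P = (0, 6)
  4P = (4, 5)
Match found at i = 4.

k = 4


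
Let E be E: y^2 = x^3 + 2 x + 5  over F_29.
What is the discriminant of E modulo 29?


4 a^3 + 27 b^2 = 4*2^3 + 27*5^2 = 32 + 675 = 707
Delta = -16 * (707) = -11312
Delta mod 29 = 27

Delta = 27 (mod 29)


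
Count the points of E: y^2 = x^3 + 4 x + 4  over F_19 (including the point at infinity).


For each x in F_19, count y with y^2 = x^3 + 4 x + 4 mod 19:
  x = 0: RHS = 4, y in [2, 17]  -> 2 point(s)
  x = 1: RHS = 9, y in [3, 16]  -> 2 point(s)
  x = 2: RHS = 1, y in [1, 18]  -> 2 point(s)
  x = 3: RHS = 5, y in [9, 10]  -> 2 point(s)
  x = 5: RHS = 16, y in [4, 15]  -> 2 point(s)
  x = 6: RHS = 16, y in [4, 15]  -> 2 point(s)
  x = 8: RHS = 16, y in [4, 15]  -> 2 point(s)
  x = 9: RHS = 9, y in [3, 16]  -> 2 point(s)
  x = 11: RHS = 11, y in [7, 12]  -> 2 point(s)
  x = 13: RHS = 11, y in [7, 12]  -> 2 point(s)
  x = 14: RHS = 11, y in [7, 12]  -> 2 point(s)
  x = 15: RHS = 0, y in [0]  -> 1 point(s)
  x = 17: RHS = 7, y in [8, 11]  -> 2 point(s)
Affine points: 25. Add the point at infinity: total = 26.

#E(F_19) = 26


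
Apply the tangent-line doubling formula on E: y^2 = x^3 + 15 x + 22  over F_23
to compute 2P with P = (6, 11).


Doubling: s = (3 x1^2 + a) / (2 y1)
s = (3*6^2 + 15) / (2*11) mod 23 = 15
x3 = s^2 - 2 x1 mod 23 = 15^2 - 2*6 = 6
y3 = s (x1 - x3) - y1 mod 23 = 15 * (6 - 6) - 11 = 12

2P = (6, 12)


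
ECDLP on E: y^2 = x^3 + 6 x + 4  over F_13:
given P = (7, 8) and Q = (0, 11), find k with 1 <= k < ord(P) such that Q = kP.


Enumerate multiples of P until we hit Q = (0, 11):
  1P = (7, 8)
  2P = (0, 11)
Match found at i = 2.

k = 2


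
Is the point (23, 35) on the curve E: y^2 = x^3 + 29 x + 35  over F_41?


Check whether y^2 = x^3 + 29 x + 35 (mod 41) for (x, y) = (23, 35).
LHS: y^2 = 35^2 mod 41 = 36
RHS: x^3 + 29 x + 35 = 23^3 + 29*23 + 35 mod 41 = 36
LHS = RHS

Yes, on the curve


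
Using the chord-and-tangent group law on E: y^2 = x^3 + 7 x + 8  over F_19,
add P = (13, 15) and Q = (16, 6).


P != Q, so use the chord formula.
s = (y2 - y1) / (x2 - x1) = (10) / (3) mod 19 = 16
x3 = s^2 - x1 - x2 mod 19 = 16^2 - 13 - 16 = 18
y3 = s (x1 - x3) - y1 mod 19 = 16 * (13 - 18) - 15 = 0

P + Q = (18, 0)


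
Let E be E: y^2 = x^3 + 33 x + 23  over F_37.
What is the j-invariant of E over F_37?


Delta = -16(4 a^3 + 27 b^2) mod 37 = 10
-1728 * (4 a)^3 = -1728 * (4*33)^3 mod 37 = 10
j = 10 * 10^(-1) mod 37 = 1

j = 1 (mod 37)


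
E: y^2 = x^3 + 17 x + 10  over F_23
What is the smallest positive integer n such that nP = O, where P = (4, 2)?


Compute successive multiples of P until we hit O:
  1P = (4, 2)
  2P = (16, 10)
  3P = (6, 12)
  4P = (15, 12)
  5P = (13, 17)
  6P = (19, 19)
  7P = (2, 11)
  8P = (20, 1)
  ... (continuing to 25P)
  25P = O

ord(P) = 25


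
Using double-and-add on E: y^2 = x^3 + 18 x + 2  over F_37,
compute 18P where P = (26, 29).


k = 18 = 10010_2 (binary, LSB first: 01001)
Double-and-add from P = (26, 29):
  bit 0 = 0: acc unchanged = O
  bit 1 = 1: acc = O + (31, 23) = (31, 23)
  bit 2 = 0: acc unchanged = (31, 23)
  bit 3 = 0: acc unchanged = (31, 23)
  bit 4 = 1: acc = (31, 23) + (19, 32) = (13, 19)

18P = (13, 19)


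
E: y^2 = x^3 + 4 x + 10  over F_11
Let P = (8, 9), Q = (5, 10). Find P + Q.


P != Q, so use the chord formula.
s = (y2 - y1) / (x2 - x1) = (1) / (8) mod 11 = 7
x3 = s^2 - x1 - x2 mod 11 = 7^2 - 8 - 5 = 3
y3 = s (x1 - x3) - y1 mod 11 = 7 * (8 - 3) - 9 = 4

P + Q = (3, 4)


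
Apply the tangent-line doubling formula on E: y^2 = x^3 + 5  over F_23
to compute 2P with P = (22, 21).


Doubling: s = (3 x1^2 + a) / (2 y1)
s = (3*22^2 + 0) / (2*21) mod 23 = 5
x3 = s^2 - 2 x1 mod 23 = 5^2 - 2*22 = 4
y3 = s (x1 - x3) - y1 mod 23 = 5 * (22 - 4) - 21 = 0

2P = (4, 0)


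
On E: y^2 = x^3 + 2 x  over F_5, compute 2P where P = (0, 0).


k = 2 = 10_2 (binary, LSB first: 01)
Double-and-add from P = (0, 0):
  bit 0 = 0: acc unchanged = O
  bit 1 = 1: acc = O + O = O

2P = O


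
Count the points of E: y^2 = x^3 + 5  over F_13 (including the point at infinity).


For each x in F_13, count y with y^2 = x^3 + 0 x + 5 mod 13:
  x = 2: RHS = 0, y in [0]  -> 1 point(s)
  x = 4: RHS = 4, y in [2, 11]  -> 2 point(s)
  x = 5: RHS = 0, y in [0]  -> 1 point(s)
  x = 6: RHS = 0, y in [0]  -> 1 point(s)
  x = 7: RHS = 10, y in [6, 7]  -> 2 point(s)
  x = 8: RHS = 10, y in [6, 7]  -> 2 point(s)
  x = 10: RHS = 4, y in [2, 11]  -> 2 point(s)
  x = 11: RHS = 10, y in [6, 7]  -> 2 point(s)
  x = 12: RHS = 4, y in [2, 11]  -> 2 point(s)
Affine points: 15. Add the point at infinity: total = 16.

#E(F_13) = 16


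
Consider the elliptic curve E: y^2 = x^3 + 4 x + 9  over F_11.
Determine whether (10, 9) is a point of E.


Check whether y^2 = x^3 + 4 x + 9 (mod 11) for (x, y) = (10, 9).
LHS: y^2 = 9^2 mod 11 = 4
RHS: x^3 + 4 x + 9 = 10^3 + 4*10 + 9 mod 11 = 4
LHS = RHS

Yes, on the curve


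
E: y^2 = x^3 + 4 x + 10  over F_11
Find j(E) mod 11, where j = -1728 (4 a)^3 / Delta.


Delta = -16(4 a^3 + 27 b^2) mod 11 = 4
-1728 * (4 a)^3 = -1728 * (4*4)^3 mod 11 = 7
j = 7 * 4^(-1) mod 11 = 10

j = 10 (mod 11)


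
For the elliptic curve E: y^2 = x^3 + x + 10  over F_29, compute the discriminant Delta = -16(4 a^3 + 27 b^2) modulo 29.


4 a^3 + 27 b^2 = 4*1^3 + 27*10^2 = 4 + 2700 = 2704
Delta = -16 * (2704) = -43264
Delta mod 29 = 4

Delta = 4 (mod 29)


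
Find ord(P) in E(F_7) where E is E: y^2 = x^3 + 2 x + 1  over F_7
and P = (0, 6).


Compute successive multiples of P until we hit O:
  1P = (0, 6)
  2P = (1, 2)
  3P = (1, 5)
  4P = (0, 1)
  5P = O

ord(P) = 5


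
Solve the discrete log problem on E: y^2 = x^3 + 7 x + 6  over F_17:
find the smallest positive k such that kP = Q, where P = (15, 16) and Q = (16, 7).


Enumerate multiples of P until we hit Q = (16, 7):
  1P = (15, 16)
  2P = (5, 8)
  3P = (16, 7)
Match found at i = 3.

k = 3


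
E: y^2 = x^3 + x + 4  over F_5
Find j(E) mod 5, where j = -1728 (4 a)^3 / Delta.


Delta = -16(4 a^3 + 27 b^2) mod 5 = 4
-1728 * (4 a)^3 = -1728 * (4*1)^3 mod 5 = 3
j = 3 * 4^(-1) mod 5 = 2

j = 2 (mod 5)


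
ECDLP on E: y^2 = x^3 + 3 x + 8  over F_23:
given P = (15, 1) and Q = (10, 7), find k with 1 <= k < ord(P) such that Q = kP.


Enumerate multiples of P until we hit Q = (10, 7):
  1P = (15, 1)
  2P = (6, 14)
  3P = (18, 11)
  4P = (19, 1)
  5P = (12, 22)
  6P = (22, 2)
  7P = (17, 2)
  8P = (20, 8)
  9P = (1, 14)
  10P = (0, 13)
  11P = (16, 9)
  12P = (10, 16)
  13P = (7, 21)
  14P = (13, 17)
  15P = (13, 6)
  16P = (7, 2)
  17P = (10, 7)
Match found at i = 17.

k = 17


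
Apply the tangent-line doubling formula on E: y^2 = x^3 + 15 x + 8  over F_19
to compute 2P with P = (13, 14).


Doubling: s = (3 x1^2 + a) / (2 y1)
s = (3*13^2 + 15) / (2*14) mod 19 = 1
x3 = s^2 - 2 x1 mod 19 = 1^2 - 2*13 = 13
y3 = s (x1 - x3) - y1 mod 19 = 1 * (13 - 13) - 14 = 5

2P = (13, 5)


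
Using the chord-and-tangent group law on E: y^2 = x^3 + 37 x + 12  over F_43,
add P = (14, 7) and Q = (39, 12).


P != Q, so use the chord formula.
s = (y2 - y1) / (x2 - x1) = (5) / (25) mod 43 = 26
x3 = s^2 - x1 - x2 mod 43 = 26^2 - 14 - 39 = 21
y3 = s (x1 - x3) - y1 mod 43 = 26 * (14 - 21) - 7 = 26

P + Q = (21, 26)


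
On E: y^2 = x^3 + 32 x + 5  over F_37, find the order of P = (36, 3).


Compute successive multiples of P until we hit O:
  1P = (36, 3)
  2P = (35, 9)
  3P = (2, 15)
  4P = (15, 7)
  5P = (30, 17)
  6P = (34, 17)
  7P = (16, 5)
  8P = (32, 4)
  ... (continuing to 31P)
  31P = O

ord(P) = 31


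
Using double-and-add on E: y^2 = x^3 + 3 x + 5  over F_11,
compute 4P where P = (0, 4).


k = 4 = 100_2 (binary, LSB first: 001)
Double-and-add from P = (0, 4):
  bit 0 = 0: acc unchanged = O
  bit 1 = 0: acc unchanged = O
  bit 2 = 1: acc = O + (10, 1) = (10, 1)

4P = (10, 1)


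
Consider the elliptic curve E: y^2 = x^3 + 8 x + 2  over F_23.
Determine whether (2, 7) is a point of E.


Check whether y^2 = x^3 + 8 x + 2 (mod 23) for (x, y) = (2, 7).
LHS: y^2 = 7^2 mod 23 = 3
RHS: x^3 + 8 x + 2 = 2^3 + 8*2 + 2 mod 23 = 3
LHS = RHS

Yes, on the curve


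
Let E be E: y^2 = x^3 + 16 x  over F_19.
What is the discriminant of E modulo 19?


4 a^3 + 27 b^2 = 4*16^3 + 27*0^2 = 16384 + 0 = 16384
Delta = -16 * (16384) = -262144
Delta mod 19 = 18

Delta = 18 (mod 19)


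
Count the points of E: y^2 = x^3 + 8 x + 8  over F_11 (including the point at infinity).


For each x in F_11, count y with y^2 = x^3 + 8 x + 8 mod 11:
  x = 3: RHS = 4, y in [2, 9]  -> 2 point(s)
  x = 4: RHS = 5, y in [4, 7]  -> 2 point(s)
  x = 7: RHS = 0, y in [0]  -> 1 point(s)
  x = 8: RHS = 1, y in [1, 10]  -> 2 point(s)
Affine points: 7. Add the point at infinity: total = 8.

#E(F_11) = 8


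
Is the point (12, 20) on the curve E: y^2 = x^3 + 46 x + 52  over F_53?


Check whether y^2 = x^3 + 46 x + 52 (mod 53) for (x, y) = (12, 20).
LHS: y^2 = 20^2 mod 53 = 29
RHS: x^3 + 46 x + 52 = 12^3 + 46*12 + 52 mod 53 = 0
LHS != RHS

No, not on the curve


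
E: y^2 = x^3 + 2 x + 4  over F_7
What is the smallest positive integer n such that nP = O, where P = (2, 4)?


Compute successive multiples of P until we hit O:
  1P = (2, 4)
  2P = (3, 3)
  3P = (3, 4)
  4P = (2, 3)
  5P = O

ord(P) = 5


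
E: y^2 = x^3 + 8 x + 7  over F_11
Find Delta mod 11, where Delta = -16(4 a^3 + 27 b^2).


4 a^3 + 27 b^2 = 4*8^3 + 27*7^2 = 2048 + 1323 = 3371
Delta = -16 * (3371) = -53936
Delta mod 11 = 8

Delta = 8 (mod 11)


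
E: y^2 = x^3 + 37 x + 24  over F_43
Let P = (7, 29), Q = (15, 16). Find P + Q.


P != Q, so use the chord formula.
s = (y2 - y1) / (x2 - x1) = (30) / (8) mod 43 = 36
x3 = s^2 - x1 - x2 mod 43 = 36^2 - 7 - 15 = 27
y3 = s (x1 - x3) - y1 mod 43 = 36 * (7 - 27) - 29 = 25

P + Q = (27, 25)


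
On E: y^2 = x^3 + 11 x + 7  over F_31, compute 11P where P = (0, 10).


k = 11 = 1011_2 (binary, LSB first: 1101)
Double-and-add from P = (0, 10):
  bit 0 = 1: acc = O + (0, 10) = (0, 10)
  bit 1 = 1: acc = (0, 10) + (1, 22) = (19, 10)
  bit 2 = 0: acc unchanged = (19, 10)
  bit 3 = 1: acc = (19, 10) + (11, 8) = (3, 25)

11P = (3, 25)


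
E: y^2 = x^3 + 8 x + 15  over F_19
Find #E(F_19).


For each x in F_19, count y with y^2 = x^3 + 8 x + 15 mod 19:
  x = 1: RHS = 5, y in [9, 10]  -> 2 point(s)
  x = 2: RHS = 1, y in [1, 18]  -> 2 point(s)
  x = 3: RHS = 9, y in [3, 16]  -> 2 point(s)
  x = 4: RHS = 16, y in [4, 15]  -> 2 point(s)
  x = 5: RHS = 9, y in [3, 16]  -> 2 point(s)
  x = 11: RHS = 9, y in [3, 16]  -> 2 point(s)
  x = 13: RHS = 17, y in [6, 13]  -> 2 point(s)
  x = 18: RHS = 6, y in [5, 14]  -> 2 point(s)
Affine points: 16. Add the point at infinity: total = 17.

#E(F_19) = 17


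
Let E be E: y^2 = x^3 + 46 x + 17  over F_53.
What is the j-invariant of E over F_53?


Delta = -16(4 a^3 + 27 b^2) mod 53 = 30
-1728 * (4 a)^3 = -1728 * (4*46)^3 mod 53 = 2
j = 2 * 30^(-1) mod 53 = 46

j = 46 (mod 53)


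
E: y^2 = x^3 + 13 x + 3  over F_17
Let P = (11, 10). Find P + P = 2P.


Doubling: s = (3 x1^2 + a) / (2 y1)
s = (3*11^2 + 13) / (2*10) mod 17 = 12
x3 = s^2 - 2 x1 mod 17 = 12^2 - 2*11 = 3
y3 = s (x1 - x3) - y1 mod 17 = 12 * (11 - 3) - 10 = 1

2P = (3, 1)


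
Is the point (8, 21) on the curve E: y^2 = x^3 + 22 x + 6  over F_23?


Check whether y^2 = x^3 + 22 x + 6 (mod 23) for (x, y) = (8, 21).
LHS: y^2 = 21^2 mod 23 = 4
RHS: x^3 + 22 x + 6 = 8^3 + 22*8 + 6 mod 23 = 4
LHS = RHS

Yes, on the curve


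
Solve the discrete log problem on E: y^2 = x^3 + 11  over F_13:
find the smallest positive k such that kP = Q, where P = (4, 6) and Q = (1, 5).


Enumerate multiples of P until we hit Q = (1, 5):
  1P = (4, 6)
  2P = (8, 4)
  3P = (11, 4)
  4P = (1, 8)
  5P = (7, 9)
  6P = (3, 8)
  7P = (10, 6)
  8P = (12, 7)
  9P = (9, 8)
  10P = (9, 5)
  11P = (12, 6)
  12P = (10, 7)
  13P = (3, 5)
  14P = (7, 4)
  15P = (1, 5)
Match found at i = 15.

k = 15


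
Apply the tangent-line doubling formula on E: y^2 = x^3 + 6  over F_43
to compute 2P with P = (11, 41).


Doubling: s = (3 x1^2 + a) / (2 y1)
s = (3*11^2 + 0) / (2*41) mod 43 = 6
x3 = s^2 - 2 x1 mod 43 = 6^2 - 2*11 = 14
y3 = s (x1 - x3) - y1 mod 43 = 6 * (11 - 14) - 41 = 27

2P = (14, 27)


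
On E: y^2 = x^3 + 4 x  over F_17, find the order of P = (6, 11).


Compute successive multiples of P until we hit O:
  1P = (6, 11)
  2P = (9, 0)
  3P = (6, 6)
  4P = O

ord(P) = 4


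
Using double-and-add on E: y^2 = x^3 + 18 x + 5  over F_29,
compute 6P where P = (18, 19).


k = 6 = 110_2 (binary, LSB first: 011)
Double-and-add from P = (18, 19):
  bit 0 = 0: acc unchanged = O
  bit 1 = 1: acc = O + (0, 18) = (0, 18)
  bit 2 = 1: acc = (0, 18) + (22, 0) = (0, 11)

6P = (0, 11)


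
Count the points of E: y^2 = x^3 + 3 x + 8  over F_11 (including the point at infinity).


For each x in F_11, count y with y^2 = x^3 + 3 x + 8 mod 11:
  x = 1: RHS = 1, y in [1, 10]  -> 2 point(s)
  x = 2: RHS = 0, y in [0]  -> 1 point(s)
  x = 3: RHS = 0, y in [0]  -> 1 point(s)
  x = 5: RHS = 5, y in [4, 7]  -> 2 point(s)
  x = 6: RHS = 0, y in [0]  -> 1 point(s)
  x = 7: RHS = 9, y in [3, 8]  -> 2 point(s)
  x = 8: RHS = 5, y in [4, 7]  -> 2 point(s)
  x = 9: RHS = 5, y in [4, 7]  -> 2 point(s)
  x = 10: RHS = 4, y in [2, 9]  -> 2 point(s)
Affine points: 15. Add the point at infinity: total = 16.

#E(F_11) = 16


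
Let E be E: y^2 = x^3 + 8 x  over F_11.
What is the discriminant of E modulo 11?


4 a^3 + 27 b^2 = 4*8^3 + 27*0^2 = 2048 + 0 = 2048
Delta = -16 * (2048) = -32768
Delta mod 11 = 1

Delta = 1 (mod 11)


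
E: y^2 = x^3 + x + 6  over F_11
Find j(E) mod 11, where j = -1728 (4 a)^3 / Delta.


Delta = -16(4 a^3 + 27 b^2) mod 11 = 4
-1728 * (4 a)^3 = -1728 * (4*1)^3 mod 11 = 2
j = 2 * 4^(-1) mod 11 = 6

j = 6 (mod 11)


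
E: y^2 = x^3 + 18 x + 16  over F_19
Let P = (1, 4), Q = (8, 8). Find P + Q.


P != Q, so use the chord formula.
s = (y2 - y1) / (x2 - x1) = (4) / (7) mod 19 = 6
x3 = s^2 - x1 - x2 mod 19 = 6^2 - 1 - 8 = 8
y3 = s (x1 - x3) - y1 mod 19 = 6 * (1 - 8) - 4 = 11

P + Q = (8, 11)


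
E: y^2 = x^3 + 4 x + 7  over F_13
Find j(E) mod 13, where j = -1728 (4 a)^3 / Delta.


Delta = -16(4 a^3 + 27 b^2) mod 13 = 8
-1728 * (4 a)^3 = -1728 * (4*4)^3 mod 13 = 1
j = 1 * 8^(-1) mod 13 = 5

j = 5 (mod 13)


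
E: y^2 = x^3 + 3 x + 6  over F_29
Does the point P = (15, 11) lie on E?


Check whether y^2 = x^3 + 3 x + 6 (mod 29) for (x, y) = (15, 11).
LHS: y^2 = 11^2 mod 29 = 5
RHS: x^3 + 3 x + 6 = 15^3 + 3*15 + 6 mod 29 = 4
LHS != RHS

No, not on the curve


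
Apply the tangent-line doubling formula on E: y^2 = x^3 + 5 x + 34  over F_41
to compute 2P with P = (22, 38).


Doubling: s = (3 x1^2 + a) / (2 y1)
s = (3*22^2 + 5) / (2*38) mod 41 = 10
x3 = s^2 - 2 x1 mod 41 = 10^2 - 2*22 = 15
y3 = s (x1 - x3) - y1 mod 41 = 10 * (22 - 15) - 38 = 32

2P = (15, 32)


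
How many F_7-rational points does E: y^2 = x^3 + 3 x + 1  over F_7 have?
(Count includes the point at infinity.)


For each x in F_7, count y with y^2 = x^3 + 3 x + 1 mod 7:
  x = 0: RHS = 1, y in [1, 6]  -> 2 point(s)
  x = 2: RHS = 1, y in [1, 6]  -> 2 point(s)
  x = 3: RHS = 2, y in [3, 4]  -> 2 point(s)
  x = 4: RHS = 0, y in [0]  -> 1 point(s)
  x = 5: RHS = 1, y in [1, 6]  -> 2 point(s)
  x = 6: RHS = 4, y in [2, 5]  -> 2 point(s)
Affine points: 11. Add the point at infinity: total = 12.

#E(F_7) = 12


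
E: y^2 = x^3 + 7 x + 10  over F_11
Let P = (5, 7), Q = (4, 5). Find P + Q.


P != Q, so use the chord formula.
s = (y2 - y1) / (x2 - x1) = (9) / (10) mod 11 = 2
x3 = s^2 - x1 - x2 mod 11 = 2^2 - 5 - 4 = 6
y3 = s (x1 - x3) - y1 mod 11 = 2 * (5 - 6) - 7 = 2

P + Q = (6, 2)


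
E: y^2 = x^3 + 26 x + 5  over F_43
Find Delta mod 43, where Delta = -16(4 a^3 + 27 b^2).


4 a^3 + 27 b^2 = 4*26^3 + 27*5^2 = 70304 + 675 = 70979
Delta = -16 * (70979) = -1135664
Delta mod 43 = 9

Delta = 9 (mod 43)


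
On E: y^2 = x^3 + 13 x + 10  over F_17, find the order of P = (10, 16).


Compute successive multiples of P until we hit O:
  1P = (10, 16)
  2P = (5, 9)
  3P = (6, 10)
  4P = (16, 9)
  5P = (7, 6)
  6P = (13, 8)
  7P = (3, 5)
  8P = (3, 12)
  ... (continuing to 15P)
  15P = O

ord(P) = 15


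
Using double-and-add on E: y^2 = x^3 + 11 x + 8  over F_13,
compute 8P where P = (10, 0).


k = 8 = 1000_2 (binary, LSB first: 0001)
Double-and-add from P = (10, 0):
  bit 0 = 0: acc unchanged = O
  bit 1 = 0: acc unchanged = O
  bit 2 = 0: acc unchanged = O
  bit 3 = 1: acc = O + O = O

8P = O


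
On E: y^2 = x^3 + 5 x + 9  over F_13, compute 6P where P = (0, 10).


k = 6 = 110_2 (binary, LSB first: 011)
Double-and-add from P = (0, 10):
  bit 0 = 0: acc unchanged = O
  bit 1 = 1: acc = O + (9, 4) = (9, 4)
  bit 2 = 1: acc = (9, 4) + (7, 6) = (11, 11)

6P = (11, 11)


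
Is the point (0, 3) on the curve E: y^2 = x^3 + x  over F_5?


Check whether y^2 = x^3 + 1 x + 0 (mod 5) for (x, y) = (0, 3).
LHS: y^2 = 3^2 mod 5 = 4
RHS: x^3 + 1 x + 0 = 0^3 + 1*0 + 0 mod 5 = 0
LHS != RHS

No, not on the curve


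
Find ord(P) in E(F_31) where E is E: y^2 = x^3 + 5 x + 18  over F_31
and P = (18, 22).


Compute successive multiples of P until we hit O:
  1P = (18, 22)
  2P = (0, 24)
  3P = (0, 7)
  4P = (18, 9)
  5P = O

ord(P) = 5


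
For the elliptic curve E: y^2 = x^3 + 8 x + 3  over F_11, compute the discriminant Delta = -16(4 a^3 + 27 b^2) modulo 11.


4 a^3 + 27 b^2 = 4*8^3 + 27*3^2 = 2048 + 243 = 2291
Delta = -16 * (2291) = -36656
Delta mod 11 = 7

Delta = 7 (mod 11)


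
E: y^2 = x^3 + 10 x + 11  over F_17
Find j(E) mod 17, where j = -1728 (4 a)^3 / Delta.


Delta = -16(4 a^3 + 27 b^2) mod 17 = 8
-1728 * (4 a)^3 = -1728 * (4*10)^3 mod 17 = 4
j = 4 * 8^(-1) mod 17 = 9

j = 9 (mod 17)


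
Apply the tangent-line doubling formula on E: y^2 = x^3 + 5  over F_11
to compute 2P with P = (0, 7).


Doubling: s = (3 x1^2 + a) / (2 y1)
s = (3*0^2 + 0) / (2*7) mod 11 = 0
x3 = s^2 - 2 x1 mod 11 = 0^2 - 2*0 = 0
y3 = s (x1 - x3) - y1 mod 11 = 0 * (0 - 0) - 7 = 4

2P = (0, 4)


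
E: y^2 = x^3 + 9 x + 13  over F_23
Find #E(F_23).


For each x in F_23, count y with y^2 = x^3 + 9 x + 13 mod 23:
  x = 0: RHS = 13, y in [6, 17]  -> 2 point(s)
  x = 1: RHS = 0, y in [0]  -> 1 point(s)
  x = 2: RHS = 16, y in [4, 19]  -> 2 point(s)
  x = 9: RHS = 18, y in [8, 15]  -> 2 point(s)
  x = 12: RHS = 9, y in [3, 20]  -> 2 point(s)
  x = 13: RHS = 4, y in [2, 21]  -> 2 point(s)
  x = 14: RHS = 8, y in [10, 13]  -> 2 point(s)
  x = 15: RHS = 4, y in [2, 21]  -> 2 point(s)
  x = 18: RHS = 4, y in [2, 21]  -> 2 point(s)
  x = 22: RHS = 3, y in [7, 16]  -> 2 point(s)
Affine points: 19. Add the point at infinity: total = 20.

#E(F_23) = 20


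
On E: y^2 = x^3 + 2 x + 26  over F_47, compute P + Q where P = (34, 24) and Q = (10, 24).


P != Q, so use the chord formula.
s = (y2 - y1) / (x2 - x1) = (0) / (23) mod 47 = 0
x3 = s^2 - x1 - x2 mod 47 = 0^2 - 34 - 10 = 3
y3 = s (x1 - x3) - y1 mod 47 = 0 * (34 - 3) - 24 = 23

P + Q = (3, 23)


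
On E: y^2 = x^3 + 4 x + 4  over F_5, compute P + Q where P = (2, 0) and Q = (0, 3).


P != Q, so use the chord formula.
s = (y2 - y1) / (x2 - x1) = (3) / (3) mod 5 = 1
x3 = s^2 - x1 - x2 mod 5 = 1^2 - 2 - 0 = 4
y3 = s (x1 - x3) - y1 mod 5 = 1 * (2 - 4) - 0 = 3

P + Q = (4, 3)
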